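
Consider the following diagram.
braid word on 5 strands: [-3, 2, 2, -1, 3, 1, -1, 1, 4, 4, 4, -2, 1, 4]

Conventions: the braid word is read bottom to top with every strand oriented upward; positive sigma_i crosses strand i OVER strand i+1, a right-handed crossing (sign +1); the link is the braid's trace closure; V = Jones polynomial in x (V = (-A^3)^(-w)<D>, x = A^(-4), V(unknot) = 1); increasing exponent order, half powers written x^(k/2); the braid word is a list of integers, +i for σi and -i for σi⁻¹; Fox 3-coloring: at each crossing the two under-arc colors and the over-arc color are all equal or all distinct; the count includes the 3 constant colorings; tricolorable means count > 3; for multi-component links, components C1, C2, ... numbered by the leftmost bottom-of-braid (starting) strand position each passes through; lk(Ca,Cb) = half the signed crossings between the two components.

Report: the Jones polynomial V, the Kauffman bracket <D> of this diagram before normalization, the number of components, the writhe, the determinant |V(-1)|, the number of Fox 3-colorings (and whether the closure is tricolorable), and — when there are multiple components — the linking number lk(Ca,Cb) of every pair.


Jones polynomial: V(x) = x^2 + 2x^4 - x^5 + 2x^6 - x^7 + x^8
<D> = A^-14 - A^-10 + 2A^-6 - A^-2 + 2A^2 + A^10; writhe +6
components 3, writhe +6 (14 crossings)
linking number lk(C1,C2) = +1
lk(C1,C3): 0
lk(C2,C3) = +2
3-colorings: 3 of 3^14, det 8 — not tricolorable
note: |V(-1)| = 8: so not tricolorable, since 3 does not divide 8


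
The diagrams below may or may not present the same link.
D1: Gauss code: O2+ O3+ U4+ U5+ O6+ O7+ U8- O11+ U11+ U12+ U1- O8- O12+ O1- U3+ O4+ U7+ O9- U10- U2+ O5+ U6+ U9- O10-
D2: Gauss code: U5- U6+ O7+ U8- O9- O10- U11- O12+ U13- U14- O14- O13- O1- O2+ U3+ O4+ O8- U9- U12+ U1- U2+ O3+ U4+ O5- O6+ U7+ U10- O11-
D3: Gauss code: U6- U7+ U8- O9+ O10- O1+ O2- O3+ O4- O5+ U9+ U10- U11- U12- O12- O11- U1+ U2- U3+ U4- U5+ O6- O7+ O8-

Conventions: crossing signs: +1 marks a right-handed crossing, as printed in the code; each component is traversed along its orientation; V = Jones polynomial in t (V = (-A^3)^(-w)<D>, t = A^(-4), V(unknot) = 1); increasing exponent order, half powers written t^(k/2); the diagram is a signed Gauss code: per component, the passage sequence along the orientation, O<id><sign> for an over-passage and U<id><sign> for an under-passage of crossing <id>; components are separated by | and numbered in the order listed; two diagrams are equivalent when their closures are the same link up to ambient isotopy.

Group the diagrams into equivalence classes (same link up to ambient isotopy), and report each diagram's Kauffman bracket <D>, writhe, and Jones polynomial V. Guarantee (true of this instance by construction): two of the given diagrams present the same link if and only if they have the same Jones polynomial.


grouping into links: {D1} | {D2} | {D3}
V(D1) = t - t^2 + 2t^3 - t^4 + t^5 - t^6  (w +4, c 12, <D> = -A^-12 + A^-8 - A^-4 + 2 - A^4 + A^8)
D2 (bracket -A^-18 + 2A^-14 - 2A^-10 + 3A^-6 - 2A^-2 + 2A^2 - A^6; 14 crossings at w = -2): V = -t^-3 + 2t^-2 - 2t^-1 + 3 - 2t + 2t^2 - t^3
V(D3) = 1  (w -2, c 12, <D> = A^-6)
key observation: V(t) takes 3 values over 3 diagrams, fixing the grouping


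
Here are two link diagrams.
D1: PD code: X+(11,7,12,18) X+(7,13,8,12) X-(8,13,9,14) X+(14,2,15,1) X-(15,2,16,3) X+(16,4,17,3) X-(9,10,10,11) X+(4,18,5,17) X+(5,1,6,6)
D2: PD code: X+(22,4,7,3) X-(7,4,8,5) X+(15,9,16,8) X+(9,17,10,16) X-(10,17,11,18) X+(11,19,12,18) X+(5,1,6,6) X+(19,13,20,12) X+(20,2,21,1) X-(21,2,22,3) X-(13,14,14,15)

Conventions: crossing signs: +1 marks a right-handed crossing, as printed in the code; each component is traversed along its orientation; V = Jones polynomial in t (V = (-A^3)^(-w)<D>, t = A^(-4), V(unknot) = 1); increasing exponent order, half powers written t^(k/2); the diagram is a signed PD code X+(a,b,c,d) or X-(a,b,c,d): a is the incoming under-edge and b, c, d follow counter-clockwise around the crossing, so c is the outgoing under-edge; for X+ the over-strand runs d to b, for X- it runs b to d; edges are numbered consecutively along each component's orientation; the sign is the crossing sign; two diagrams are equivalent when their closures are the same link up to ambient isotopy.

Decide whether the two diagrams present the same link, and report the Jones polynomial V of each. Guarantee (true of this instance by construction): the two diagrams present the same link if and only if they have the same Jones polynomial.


equivalent: no
D1 (bracket A^-1 + A^7; 9 crossings at w = +3): V = -t^(1/2) - t^(5/2)
D2 (bracket -A^-9 + A^-1 + A^3 + A^7; 11 crossings at w = +3): V = -t^(1/2) - t^(3/2) - t^(5/2) + t^(9/2)
key observation: comparing 2 Jones polynomials yields 2 groups


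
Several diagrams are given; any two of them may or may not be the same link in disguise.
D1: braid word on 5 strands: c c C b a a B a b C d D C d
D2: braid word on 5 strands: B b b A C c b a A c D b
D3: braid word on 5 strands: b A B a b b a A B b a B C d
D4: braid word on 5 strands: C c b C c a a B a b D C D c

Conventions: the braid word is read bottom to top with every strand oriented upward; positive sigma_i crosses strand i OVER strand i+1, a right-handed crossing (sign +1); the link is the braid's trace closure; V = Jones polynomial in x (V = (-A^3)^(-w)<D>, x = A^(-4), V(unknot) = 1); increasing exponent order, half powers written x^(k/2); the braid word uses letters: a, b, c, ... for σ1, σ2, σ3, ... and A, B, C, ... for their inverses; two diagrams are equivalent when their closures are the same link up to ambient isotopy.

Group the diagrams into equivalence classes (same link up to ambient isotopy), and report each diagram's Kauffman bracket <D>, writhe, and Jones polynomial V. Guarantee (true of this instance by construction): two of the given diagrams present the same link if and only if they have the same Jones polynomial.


grouping into links: {D1, D4} | {D2} | {D3}
V(D1) = x - x^2 + 2x^3 - x^4 + x^5 - x^6  (w +4, c 14, <D> = -A^-12 + A^-8 - A^-4 + 2 - A^4 + A^8)
V(D2) = x + x^3 - x^4  (w +2, c 12, <D> = -A^-10 + A^-6 + A^2)
V(D3) = 1  [14 crossings, <D> = A^6, w = +2]
V(D4) = x - x^2 + 2x^3 - x^4 + x^5 - x^6  [14 crossings, <D> = -A^-18 + A^-14 - A^-10 + 2A^-6 - A^-2 + A^2, w = +2]
why: 3 values of V(x) split the 4 diagrams


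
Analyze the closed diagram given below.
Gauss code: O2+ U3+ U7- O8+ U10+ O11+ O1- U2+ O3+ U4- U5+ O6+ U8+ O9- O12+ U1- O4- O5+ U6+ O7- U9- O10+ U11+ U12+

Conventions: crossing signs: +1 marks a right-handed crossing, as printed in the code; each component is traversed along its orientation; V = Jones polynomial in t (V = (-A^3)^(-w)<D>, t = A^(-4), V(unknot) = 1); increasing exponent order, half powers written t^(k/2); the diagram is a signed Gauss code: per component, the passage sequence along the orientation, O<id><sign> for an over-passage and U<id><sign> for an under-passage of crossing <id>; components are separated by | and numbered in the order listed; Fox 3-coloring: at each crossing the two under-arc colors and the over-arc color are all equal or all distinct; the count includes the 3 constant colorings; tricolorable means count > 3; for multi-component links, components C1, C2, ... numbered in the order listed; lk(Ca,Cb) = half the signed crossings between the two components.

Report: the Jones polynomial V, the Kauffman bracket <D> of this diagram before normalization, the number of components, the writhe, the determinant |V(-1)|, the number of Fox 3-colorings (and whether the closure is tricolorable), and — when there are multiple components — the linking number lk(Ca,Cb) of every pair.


V = -1 + 4t - 5t^2 + 7t^3 - 7t^4 + 6t^5 - 5t^6 + 3t^7 - t^8
<D> = -A^-20 + 3A^-16 - 5A^-12 + 6A^-8 - 7A^-4 + 7 - 5A^4 + 4A^8 - A^12 (w = +4)
1 component over 12 crossings, w = +4
9 Fox colorings among 3^12, |V(-1)| = 39: tricolorable
why: w = +4 shifts under R1 moves; the (-A^3)^(-4) factor cancels that in V


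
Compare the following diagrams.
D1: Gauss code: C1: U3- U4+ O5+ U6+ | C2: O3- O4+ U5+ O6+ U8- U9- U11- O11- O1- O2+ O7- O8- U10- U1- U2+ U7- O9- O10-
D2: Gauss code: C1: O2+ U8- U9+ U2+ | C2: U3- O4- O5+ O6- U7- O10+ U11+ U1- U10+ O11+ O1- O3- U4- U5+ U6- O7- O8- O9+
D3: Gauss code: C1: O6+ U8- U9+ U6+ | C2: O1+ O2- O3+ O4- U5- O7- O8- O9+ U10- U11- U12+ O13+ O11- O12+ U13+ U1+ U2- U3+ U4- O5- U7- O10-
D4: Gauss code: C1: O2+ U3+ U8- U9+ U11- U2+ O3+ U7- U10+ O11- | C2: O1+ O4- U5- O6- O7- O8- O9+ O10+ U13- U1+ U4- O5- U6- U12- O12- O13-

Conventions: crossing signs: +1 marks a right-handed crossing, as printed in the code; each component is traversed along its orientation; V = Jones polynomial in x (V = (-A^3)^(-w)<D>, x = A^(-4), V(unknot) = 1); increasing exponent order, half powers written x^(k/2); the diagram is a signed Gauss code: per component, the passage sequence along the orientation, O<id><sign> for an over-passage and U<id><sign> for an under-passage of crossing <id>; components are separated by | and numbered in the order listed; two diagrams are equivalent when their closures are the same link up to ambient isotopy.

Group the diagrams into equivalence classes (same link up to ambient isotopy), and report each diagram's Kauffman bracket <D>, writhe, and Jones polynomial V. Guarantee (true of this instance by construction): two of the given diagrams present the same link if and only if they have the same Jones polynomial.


classes: {D1} | {D2, D3, D4}
V(D1) = x^(-7/2) - x^(-5/2) + x^(-3/2) - 2x^(-1/2) - x^(3/2)  [11 crossings, <D> = A^-15 + 2A^-7 - A^-3 + A - A^5, w = -3]
D2 (bracket A^-1 + A^3 + A^7 - A^15; 11 crossings at w = -1): V = x^(-9/2) - x^(-5/2) - x^(-3/2) - x^(-1/2)
V(D3) = x^(-9/2) - x^(-5/2) - x^(-3/2) - x^(-1/2)  [13 crossings, <D> = A^-1 + A^3 + A^7 - A^15, w = -1]
V(D4) = x^(-9/2) - x^(-5/2) - x^(-3/2) - x^(-1/2)  (w -3, c 13, <D> = A^-7 + A^-3 + A - A^9)
note: 2 classes among 4 diagrams; unequal V(x) rules out equality


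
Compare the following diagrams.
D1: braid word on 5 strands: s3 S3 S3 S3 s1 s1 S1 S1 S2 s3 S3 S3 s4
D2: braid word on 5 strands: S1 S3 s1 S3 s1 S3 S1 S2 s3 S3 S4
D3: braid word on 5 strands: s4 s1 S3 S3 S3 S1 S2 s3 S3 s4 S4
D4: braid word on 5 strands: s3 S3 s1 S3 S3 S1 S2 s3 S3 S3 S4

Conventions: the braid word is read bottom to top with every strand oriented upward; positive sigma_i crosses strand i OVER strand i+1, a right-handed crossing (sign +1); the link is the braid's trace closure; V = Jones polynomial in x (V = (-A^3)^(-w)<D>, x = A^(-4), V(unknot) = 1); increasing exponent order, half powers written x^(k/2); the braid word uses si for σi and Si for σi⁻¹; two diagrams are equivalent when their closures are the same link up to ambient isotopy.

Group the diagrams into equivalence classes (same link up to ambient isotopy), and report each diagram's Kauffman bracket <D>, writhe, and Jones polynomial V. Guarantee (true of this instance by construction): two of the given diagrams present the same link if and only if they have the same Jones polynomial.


classes: {D1, D2, D3, D4}
V(D1) = x^(-9/2) - x^(-5/2) - x^(-3/2) - x^(-1/2)  [13 crossings, <D> = A^-7 + A^-3 + A - A^9, w = -3]
V(D2) = x^(-9/2) - x^(-5/2) - x^(-3/2) - x^(-1/2)  (w -5, c 11, <D> = A^-13 + A^-9 + A^-5 - A^3)
V(D3) = x^(-9/2) - x^(-5/2) - x^(-3/2) - x^(-1/2)  [11 crossings, <D> = A^-7 + A^-3 + A - A^9, w = -3]
D4 (bracket A^-13 + A^-9 + A^-5 - A^3; 11 crossings at w = -5): V = x^(-9/2) - x^(-5/2) - x^(-3/2) - x^(-1/2)
insight: one V(x) for all 4 diagrams — one class (guaranteed)


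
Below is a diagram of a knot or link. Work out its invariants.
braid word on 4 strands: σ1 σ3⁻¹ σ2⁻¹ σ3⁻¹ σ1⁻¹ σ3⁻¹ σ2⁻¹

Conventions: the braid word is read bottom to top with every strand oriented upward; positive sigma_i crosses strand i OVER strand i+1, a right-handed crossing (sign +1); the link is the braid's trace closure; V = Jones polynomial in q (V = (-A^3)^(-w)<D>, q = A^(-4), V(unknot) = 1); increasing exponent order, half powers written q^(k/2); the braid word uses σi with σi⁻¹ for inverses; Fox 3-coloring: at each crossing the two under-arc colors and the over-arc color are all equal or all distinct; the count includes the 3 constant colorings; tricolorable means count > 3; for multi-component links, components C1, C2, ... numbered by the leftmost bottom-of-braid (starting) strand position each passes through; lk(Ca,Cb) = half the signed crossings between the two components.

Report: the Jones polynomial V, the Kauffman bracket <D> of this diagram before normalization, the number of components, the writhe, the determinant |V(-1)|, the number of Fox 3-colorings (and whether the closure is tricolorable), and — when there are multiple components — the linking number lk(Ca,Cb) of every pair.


Jones polynomial: V(q) = -q^-4 + q^-3 + q^-1
<D> = -A^-11 - A^-3 + A; writhe -5
components 1, writhe -5 (7 crossings)
3-colorings: 9 of 3^7, det 3 — tricolorable
note: V spans 3 powers of q: at least 3 crossings in any diagram


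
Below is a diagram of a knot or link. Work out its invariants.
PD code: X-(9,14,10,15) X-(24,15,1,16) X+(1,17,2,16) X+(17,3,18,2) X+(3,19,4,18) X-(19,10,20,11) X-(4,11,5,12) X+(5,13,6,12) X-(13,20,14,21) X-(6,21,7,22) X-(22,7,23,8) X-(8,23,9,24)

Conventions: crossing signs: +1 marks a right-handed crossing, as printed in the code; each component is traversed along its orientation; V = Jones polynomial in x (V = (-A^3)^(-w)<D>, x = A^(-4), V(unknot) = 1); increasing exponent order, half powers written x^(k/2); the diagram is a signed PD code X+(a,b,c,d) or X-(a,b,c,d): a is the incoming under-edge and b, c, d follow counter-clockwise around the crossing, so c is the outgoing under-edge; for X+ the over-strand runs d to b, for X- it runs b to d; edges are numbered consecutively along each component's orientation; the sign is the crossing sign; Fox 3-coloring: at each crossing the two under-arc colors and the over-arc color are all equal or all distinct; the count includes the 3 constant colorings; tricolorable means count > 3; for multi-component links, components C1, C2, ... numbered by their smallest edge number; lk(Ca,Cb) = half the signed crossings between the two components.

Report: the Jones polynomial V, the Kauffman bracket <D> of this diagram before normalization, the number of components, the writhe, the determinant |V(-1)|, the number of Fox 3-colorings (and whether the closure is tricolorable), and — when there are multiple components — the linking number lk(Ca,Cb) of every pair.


Jones polynomial: V(x) = x^-7 - 2x^-6 + 2x^-5 - 3x^-4 + 3x^-3 - 2x^-2 + 2x^-1
<D> = 2A^-8 - 2A^-4 + 3 - 3A^4 + 2A^8 - 2A^12 + A^16; writhe -4
components 1, writhe -4 (12 crossings)
3-colorings: 9 of 3^12, det 15 — tricolorable
note: |V(-1)| = 15: so tricolorable, since 3 divides 15


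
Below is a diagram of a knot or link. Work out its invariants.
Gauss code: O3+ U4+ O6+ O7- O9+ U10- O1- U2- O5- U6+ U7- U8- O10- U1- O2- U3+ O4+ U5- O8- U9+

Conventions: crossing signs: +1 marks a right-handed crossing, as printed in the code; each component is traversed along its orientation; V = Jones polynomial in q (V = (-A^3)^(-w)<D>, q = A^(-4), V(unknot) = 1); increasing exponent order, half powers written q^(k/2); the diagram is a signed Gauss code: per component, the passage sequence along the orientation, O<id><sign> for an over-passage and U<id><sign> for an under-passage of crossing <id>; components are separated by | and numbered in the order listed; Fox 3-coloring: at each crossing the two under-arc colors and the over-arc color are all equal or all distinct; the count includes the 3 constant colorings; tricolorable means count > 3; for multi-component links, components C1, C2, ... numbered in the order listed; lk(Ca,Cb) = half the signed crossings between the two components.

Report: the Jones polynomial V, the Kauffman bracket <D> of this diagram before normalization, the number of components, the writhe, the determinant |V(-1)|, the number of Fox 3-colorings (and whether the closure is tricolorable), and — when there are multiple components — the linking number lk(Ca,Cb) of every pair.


V(q) = -q^-6 + 2q^-5 - 4q^-4 + 5q^-3 - 4q^-2 + 5q^-1 - 3 + 2q - q^2
bracket: -A^-14 + 2A^-10 - 3A^-6 + 5A^-2 - 4A^2 + 5A^6 - 4A^10 + 2A^14 - A^18, w = -2
1 component, writhe -2, over 10 crossings
det 27, colorings 9 of 3^10 — tricolorable
observation: |V(-1)| = 27: so tricolorable, since 3 divides 27


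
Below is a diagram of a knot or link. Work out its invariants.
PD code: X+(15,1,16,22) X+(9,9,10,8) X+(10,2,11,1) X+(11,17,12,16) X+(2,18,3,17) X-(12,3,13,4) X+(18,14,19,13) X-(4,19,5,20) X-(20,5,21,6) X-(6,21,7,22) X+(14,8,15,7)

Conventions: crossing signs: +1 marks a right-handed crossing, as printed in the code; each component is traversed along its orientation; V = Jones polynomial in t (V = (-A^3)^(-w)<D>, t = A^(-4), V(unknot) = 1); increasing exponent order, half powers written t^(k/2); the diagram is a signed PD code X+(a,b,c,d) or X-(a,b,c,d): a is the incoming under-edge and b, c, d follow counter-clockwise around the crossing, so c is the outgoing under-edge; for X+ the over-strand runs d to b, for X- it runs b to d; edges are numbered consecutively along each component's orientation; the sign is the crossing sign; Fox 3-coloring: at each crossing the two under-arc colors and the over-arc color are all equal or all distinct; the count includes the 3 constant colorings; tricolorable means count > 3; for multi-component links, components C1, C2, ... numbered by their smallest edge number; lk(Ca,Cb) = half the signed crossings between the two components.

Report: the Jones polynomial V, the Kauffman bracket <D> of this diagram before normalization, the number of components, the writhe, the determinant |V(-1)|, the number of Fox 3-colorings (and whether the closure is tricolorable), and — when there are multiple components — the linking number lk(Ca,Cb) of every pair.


V = -t^-1 + 2 - t + 2t^2 - t^3 + t^4 - t^5
<D> = A^-11 - A^-7 + A^-3 - 2A + A^5 - 2A^9 + A^13 (w = +3)
1 component over 11 crossings, w = +3
9 Fox colorings among 3^11, |V(-1)| = 9: tricolorable
why: w = +3 shifts under R1 moves; the (-A^3)^(-3) factor cancels that in V


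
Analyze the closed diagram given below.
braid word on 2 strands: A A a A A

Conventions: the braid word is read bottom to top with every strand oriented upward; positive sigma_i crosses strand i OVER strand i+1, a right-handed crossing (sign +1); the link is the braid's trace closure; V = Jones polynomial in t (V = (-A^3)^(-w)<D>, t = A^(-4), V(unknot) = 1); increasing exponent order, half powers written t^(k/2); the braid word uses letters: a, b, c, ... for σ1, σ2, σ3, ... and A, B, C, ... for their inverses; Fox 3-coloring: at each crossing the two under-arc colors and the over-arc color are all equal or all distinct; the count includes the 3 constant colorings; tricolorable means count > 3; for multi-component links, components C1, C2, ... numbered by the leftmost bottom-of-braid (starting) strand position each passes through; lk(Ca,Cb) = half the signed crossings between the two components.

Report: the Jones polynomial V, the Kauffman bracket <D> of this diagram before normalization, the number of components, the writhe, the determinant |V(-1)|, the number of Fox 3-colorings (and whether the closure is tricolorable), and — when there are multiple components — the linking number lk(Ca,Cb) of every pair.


Jones polynomial: V(t) = -t^-4 + t^-3 + t^-1
<D> = -A^-5 - A^3 + A^7; writhe -3
components 1, writhe -3 (5 crossings)
3-colorings: 9 of 3^5, det 3 — tricolorable
note: w = -3 shifts under R1 moves; the (-A^3)^(3) factor cancels that in V


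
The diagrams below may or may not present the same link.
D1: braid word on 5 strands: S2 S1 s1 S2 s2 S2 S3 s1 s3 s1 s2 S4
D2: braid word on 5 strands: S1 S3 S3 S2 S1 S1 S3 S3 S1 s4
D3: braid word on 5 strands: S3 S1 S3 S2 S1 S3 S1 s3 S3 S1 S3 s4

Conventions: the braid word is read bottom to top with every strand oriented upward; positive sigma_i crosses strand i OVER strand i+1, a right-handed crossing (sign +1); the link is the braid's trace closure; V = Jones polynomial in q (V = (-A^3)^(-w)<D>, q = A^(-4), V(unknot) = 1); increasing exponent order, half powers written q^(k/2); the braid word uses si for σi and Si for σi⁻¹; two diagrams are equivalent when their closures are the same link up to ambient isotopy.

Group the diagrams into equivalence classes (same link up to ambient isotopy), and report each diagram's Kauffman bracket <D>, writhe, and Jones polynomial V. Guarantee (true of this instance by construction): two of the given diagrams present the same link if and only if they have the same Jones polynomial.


classes: {D1} | {D2, D3}
V(D1) = 1 + q + q^2 + q^3  [12 crossings, <D> = A^-12 + A^-8 + A^-4 + 1, w = 0]
D2 (bracket A^-12 + 2A^-4 - 2 + 3A^4 - 2A^8 + 3A^12 - 2A^16 + A^20; 10 crossings at w = -8): V = q^-11 - 2q^-10 + 3q^-9 - 2q^-8 + 3q^-7 - 2q^-6 + 2q^-5 + q^-3
D3 (bracket A^-12 + 2A^-4 - 2 + 3A^4 - 2A^8 + 3A^12 - 2A^16 + A^20; 12 crossings at w = -8): V = q^-11 - 2q^-10 + 3q^-9 - 2q^-8 + 3q^-7 - 2q^-6 + 2q^-5 + q^-3
note: comparing 3 Jones polynomials yields 2 groups


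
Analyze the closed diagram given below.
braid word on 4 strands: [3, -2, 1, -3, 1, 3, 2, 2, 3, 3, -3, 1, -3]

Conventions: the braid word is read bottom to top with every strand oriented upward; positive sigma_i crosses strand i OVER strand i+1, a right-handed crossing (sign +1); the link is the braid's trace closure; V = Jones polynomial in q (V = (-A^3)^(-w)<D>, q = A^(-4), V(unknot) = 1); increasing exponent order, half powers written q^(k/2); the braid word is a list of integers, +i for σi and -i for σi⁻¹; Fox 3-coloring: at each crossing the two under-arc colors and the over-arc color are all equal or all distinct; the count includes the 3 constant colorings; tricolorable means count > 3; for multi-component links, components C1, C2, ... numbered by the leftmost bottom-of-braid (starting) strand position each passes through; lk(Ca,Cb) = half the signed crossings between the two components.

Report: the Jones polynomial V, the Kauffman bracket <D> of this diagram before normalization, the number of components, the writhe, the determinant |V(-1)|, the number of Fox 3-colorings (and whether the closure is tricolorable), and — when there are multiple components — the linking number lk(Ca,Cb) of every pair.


V = q - q^2 + 2q^3 - q^4 + q^5 - q^6
<D> = A^-9 - A^-5 + A^-1 - 2A^3 + A^7 - A^11 (w = +5)
1 component over 13 crossings, w = +5
3 Fox colorings among 3^13, |V(-1)| = 7: not tricolorable
why: det 7 = |V(-1)|; not divisible by 3, so not tricolorable


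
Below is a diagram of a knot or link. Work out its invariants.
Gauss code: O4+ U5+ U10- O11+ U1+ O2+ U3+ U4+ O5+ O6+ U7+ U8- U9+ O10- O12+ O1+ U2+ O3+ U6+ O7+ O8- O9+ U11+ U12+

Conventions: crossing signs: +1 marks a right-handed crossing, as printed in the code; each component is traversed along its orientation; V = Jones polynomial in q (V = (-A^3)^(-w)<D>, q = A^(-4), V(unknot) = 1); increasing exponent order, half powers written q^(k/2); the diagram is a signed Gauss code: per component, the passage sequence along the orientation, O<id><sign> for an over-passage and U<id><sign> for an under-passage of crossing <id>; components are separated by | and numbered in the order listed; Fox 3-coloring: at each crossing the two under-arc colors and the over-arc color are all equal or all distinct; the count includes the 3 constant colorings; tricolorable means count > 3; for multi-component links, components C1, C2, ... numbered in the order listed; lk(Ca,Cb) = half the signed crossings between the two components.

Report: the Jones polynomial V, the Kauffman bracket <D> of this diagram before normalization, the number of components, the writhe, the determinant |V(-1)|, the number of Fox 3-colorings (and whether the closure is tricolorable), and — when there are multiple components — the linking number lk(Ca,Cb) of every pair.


V = q^3 + q^5 - q^8
<D> = -A^-8 + A^4 + A^12 (w = +8)
1 component over 12 crossings, w = +8
9 Fox colorings among 3^12, |V(-1)| = 3: tricolorable
why: det 3 = |V(-1)|; divisible by 3, so tricolorable


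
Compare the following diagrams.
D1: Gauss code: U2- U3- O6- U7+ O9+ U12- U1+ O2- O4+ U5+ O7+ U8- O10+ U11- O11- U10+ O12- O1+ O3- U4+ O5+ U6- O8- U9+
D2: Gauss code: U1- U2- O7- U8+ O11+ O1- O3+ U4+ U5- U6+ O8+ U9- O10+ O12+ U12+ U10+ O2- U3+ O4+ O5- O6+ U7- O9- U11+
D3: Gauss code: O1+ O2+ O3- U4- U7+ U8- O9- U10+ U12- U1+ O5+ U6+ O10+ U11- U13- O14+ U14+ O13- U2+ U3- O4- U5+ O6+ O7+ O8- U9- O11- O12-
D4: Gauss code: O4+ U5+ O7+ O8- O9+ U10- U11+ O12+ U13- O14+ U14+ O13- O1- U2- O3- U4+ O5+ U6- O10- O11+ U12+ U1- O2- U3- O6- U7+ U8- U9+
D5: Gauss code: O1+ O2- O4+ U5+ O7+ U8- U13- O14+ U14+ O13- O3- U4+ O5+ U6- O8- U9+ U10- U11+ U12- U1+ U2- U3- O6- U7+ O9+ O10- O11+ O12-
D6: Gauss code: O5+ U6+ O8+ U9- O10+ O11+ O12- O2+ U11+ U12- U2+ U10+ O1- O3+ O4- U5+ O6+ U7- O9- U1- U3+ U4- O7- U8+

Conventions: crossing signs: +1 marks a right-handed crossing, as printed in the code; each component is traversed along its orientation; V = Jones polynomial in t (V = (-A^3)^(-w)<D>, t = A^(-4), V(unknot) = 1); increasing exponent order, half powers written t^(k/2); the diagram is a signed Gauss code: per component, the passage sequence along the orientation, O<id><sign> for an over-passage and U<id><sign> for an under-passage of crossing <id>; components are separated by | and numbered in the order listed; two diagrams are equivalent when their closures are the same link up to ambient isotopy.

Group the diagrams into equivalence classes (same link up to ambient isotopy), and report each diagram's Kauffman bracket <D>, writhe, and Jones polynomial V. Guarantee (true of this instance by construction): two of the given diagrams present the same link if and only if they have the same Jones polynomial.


equivalence classes: {D1, D2, D3, D4, D5, D6}
D1 (bracket -A^-12 + 2A^-8 - 2A^-4 + 3 - 2A^4 + 2A^8 - A^12; 12 crossings at w = 0): V = -t^-3 + 2t^-2 - 2t^-1 + 3 - 2t + 2t^2 - t^3
V(D2) = -t^-3 + 2t^-2 - 2t^-1 + 3 - 2t + 2t^2 - t^3  (w +2, c 12, <D> = -A^-6 + 2A^-2 - 2A^2 + 3A^6 - 2A^10 + 2A^14 - A^18)
V(D3) = -t^-3 + 2t^-2 - 2t^-1 + 3 - 2t + 2t^2 - t^3  [14 crossings, <D> = -A^-12 + 2A^-8 - 2A^-4 + 3 - 2A^4 + 2A^8 - A^12, w = 0]
V(D4) = -t^-3 + 2t^-2 - 2t^-1 + 3 - 2t + 2t^2 - t^3  (w 0, c 14, <D> = -A^-12 + 2A^-8 - 2A^-4 + 3 - 2A^4 + 2A^8 - A^12)
V(D5) = -t^-3 + 2t^-2 - 2t^-1 + 3 - 2t + 2t^2 - t^3  [14 crossings, <D> = -A^-12 + 2A^-8 - 2A^-4 + 3 - 2A^4 + 2A^8 - A^12, w = 0]
D6 (bracket -A^-6 + 2A^-2 - 2A^2 + 3A^6 - 2A^10 + 2A^14 - A^18; 12 crossings at w = +2): V = -t^-3 + 2t^-2 - 2t^-1 + 3 - 2t + 2t^2 - t^3
key observation: all 6 diagrams share one V(t), hence one class


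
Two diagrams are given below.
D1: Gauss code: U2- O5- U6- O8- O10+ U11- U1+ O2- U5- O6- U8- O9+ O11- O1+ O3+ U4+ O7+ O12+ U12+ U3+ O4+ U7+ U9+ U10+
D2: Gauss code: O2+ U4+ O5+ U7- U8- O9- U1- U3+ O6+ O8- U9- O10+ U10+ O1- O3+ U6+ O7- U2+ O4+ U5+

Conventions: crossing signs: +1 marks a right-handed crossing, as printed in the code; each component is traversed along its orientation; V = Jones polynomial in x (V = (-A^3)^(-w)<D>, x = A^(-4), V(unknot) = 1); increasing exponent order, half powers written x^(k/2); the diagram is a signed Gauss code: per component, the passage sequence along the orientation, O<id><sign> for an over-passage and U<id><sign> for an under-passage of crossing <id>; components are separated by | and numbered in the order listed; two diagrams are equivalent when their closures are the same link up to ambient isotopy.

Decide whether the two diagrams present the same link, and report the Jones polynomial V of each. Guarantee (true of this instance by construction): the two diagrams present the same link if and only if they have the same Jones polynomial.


equivalent: no
D1 (bracket -A^-6 + A^-2 - A^2 + 3A^6 - A^10 + A^14 - A^18; 12 crossings at w = +2): V = -x^-3 + x^-2 - x^-1 + 3 - x + x^2 - x^3
V(D2) = x + x^3 - x^4  [10 crossings, <D> = -A^-10 + A^-6 + A^2, w = +2]
observation: comparing 2 Jones polynomials yields 2 groups


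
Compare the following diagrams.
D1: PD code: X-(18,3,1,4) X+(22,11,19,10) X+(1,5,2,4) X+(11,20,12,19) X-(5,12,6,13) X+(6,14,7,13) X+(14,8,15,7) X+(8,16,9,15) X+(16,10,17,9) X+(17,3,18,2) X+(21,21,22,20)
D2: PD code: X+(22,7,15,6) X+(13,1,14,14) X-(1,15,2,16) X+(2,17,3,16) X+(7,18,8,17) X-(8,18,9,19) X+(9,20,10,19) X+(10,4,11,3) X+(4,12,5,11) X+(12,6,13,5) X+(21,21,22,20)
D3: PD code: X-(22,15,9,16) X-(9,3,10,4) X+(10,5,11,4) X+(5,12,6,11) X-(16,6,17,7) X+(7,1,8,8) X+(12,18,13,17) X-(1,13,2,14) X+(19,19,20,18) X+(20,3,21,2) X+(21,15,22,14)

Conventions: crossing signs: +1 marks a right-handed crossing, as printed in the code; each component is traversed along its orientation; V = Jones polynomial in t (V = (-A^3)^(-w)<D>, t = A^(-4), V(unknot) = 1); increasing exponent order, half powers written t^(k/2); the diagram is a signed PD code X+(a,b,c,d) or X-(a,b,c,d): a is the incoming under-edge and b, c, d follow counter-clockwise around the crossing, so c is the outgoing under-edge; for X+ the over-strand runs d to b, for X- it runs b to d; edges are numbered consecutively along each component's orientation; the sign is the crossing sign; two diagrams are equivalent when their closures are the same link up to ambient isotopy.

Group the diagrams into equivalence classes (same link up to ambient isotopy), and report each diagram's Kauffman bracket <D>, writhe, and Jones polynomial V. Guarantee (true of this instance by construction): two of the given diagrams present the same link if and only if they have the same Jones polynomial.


classes: {D1, D2} | {D3}
V(D1) = -t^(3/2) - 2t^(7/2) + t^(9/2) - t^(11/2) + t^(13/2)  [11 crossings, <D> = -A^-5 + A^-1 - A^3 + 2A^7 + A^15, w = +7]
V(D2) = -t^(3/2) - 2t^(7/2) + t^(9/2) - t^(11/2) + t^(13/2)  [11 crossings, <D> = -A^-5 + A^-1 - A^3 + 2A^7 + A^15, w = +7]
V(D3) = -t^(-3/2) + t^(-1/2) - 2t^(1/2) + t^(3/2) - 2t^(5/2) + t^(7/2)  (w +3, c 11, <D> = -A^-5 + 2A^-1 - A^3 + 2A^7 - A^11 + A^15)
insight: comparing 3 Jones polynomials yields 2 groups


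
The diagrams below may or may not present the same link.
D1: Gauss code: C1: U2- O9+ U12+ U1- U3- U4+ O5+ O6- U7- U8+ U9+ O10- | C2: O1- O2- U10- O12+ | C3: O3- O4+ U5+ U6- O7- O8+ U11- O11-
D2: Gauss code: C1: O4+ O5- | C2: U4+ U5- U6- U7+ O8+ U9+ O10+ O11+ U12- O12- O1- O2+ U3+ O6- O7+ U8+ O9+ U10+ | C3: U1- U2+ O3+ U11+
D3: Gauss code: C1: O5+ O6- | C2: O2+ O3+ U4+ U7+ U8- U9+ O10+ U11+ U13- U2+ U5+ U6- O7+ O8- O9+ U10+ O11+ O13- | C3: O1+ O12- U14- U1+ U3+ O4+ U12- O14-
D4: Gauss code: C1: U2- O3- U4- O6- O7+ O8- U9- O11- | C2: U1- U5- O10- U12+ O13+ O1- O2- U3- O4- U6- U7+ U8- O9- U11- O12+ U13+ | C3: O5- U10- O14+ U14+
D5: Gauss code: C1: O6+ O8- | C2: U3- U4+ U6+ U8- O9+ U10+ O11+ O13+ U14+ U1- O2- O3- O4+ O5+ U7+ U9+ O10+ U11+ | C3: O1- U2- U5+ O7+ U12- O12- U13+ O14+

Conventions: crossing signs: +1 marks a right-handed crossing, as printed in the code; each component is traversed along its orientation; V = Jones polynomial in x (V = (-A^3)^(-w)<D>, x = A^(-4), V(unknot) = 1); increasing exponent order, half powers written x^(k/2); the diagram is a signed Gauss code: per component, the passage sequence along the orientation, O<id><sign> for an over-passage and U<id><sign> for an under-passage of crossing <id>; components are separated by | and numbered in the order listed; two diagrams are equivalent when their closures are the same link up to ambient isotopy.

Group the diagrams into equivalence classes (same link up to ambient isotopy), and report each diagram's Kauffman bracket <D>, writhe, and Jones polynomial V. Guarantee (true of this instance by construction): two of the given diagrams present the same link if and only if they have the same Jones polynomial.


equivalence classes: {D1} | {D2, D3, D5} | {D4}
D1 (bracket A^-6 + A^-2 + A^2 + A^6; 12 crossings at w = -2): V = x^-3 + x^-2 + x^-1 + 1
V(D2) = x + x^2 + 2x^3 + x^4 - x^7  [12 crossings, <D> = -A^-16 + A^-4 + 2 + A^4 + A^8, w = +4]
V(D3) = x + x^2 + 2x^3 + x^4 - x^7  (w +4, c 14, <D> = -A^-16 + A^-4 + 2 + A^4 + A^8)
V(D4) = x^-11 - x^-10 + 2x^-9 - 2x^-8 + 2x^-7 - x^-6 + 2x^-5 + x^-3  [14 crossings, <D> = A^-6 + 2A^2 - A^6 + 2A^10 - 2A^14 + 2A^18 - A^22 + A^26, w = -6]
V(D5) = x + x^2 + 2x^3 + x^4 - x^7  [14 crossings, <D> = -A^-16 + A^-4 + 2 + A^4 + A^8, w = +4]
observation: V(x) takes 3 values over 5 diagrams, fixing the grouping


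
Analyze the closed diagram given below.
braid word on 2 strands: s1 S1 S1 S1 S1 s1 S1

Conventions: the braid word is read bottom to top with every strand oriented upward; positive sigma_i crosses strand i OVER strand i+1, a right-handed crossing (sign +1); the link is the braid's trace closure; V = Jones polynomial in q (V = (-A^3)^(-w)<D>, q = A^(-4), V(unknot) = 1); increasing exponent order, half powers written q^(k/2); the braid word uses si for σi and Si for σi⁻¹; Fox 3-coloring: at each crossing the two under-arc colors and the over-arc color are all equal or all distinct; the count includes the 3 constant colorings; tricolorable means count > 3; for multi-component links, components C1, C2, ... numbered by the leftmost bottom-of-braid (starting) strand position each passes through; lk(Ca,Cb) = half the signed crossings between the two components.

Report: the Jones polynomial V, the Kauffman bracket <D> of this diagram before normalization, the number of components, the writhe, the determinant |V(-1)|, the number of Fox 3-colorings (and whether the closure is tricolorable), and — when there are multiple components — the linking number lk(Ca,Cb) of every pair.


Jones polynomial: V(q) = -q^-4 + q^-3 + q^-1
<D> = -A^-5 - A^3 + A^7; writhe -3
components 1, writhe -3 (7 crossings)
3-colorings: 9 of 3^7, det 3 — tricolorable
note: |V(-1)| = 3: so tricolorable, since 3 divides 3


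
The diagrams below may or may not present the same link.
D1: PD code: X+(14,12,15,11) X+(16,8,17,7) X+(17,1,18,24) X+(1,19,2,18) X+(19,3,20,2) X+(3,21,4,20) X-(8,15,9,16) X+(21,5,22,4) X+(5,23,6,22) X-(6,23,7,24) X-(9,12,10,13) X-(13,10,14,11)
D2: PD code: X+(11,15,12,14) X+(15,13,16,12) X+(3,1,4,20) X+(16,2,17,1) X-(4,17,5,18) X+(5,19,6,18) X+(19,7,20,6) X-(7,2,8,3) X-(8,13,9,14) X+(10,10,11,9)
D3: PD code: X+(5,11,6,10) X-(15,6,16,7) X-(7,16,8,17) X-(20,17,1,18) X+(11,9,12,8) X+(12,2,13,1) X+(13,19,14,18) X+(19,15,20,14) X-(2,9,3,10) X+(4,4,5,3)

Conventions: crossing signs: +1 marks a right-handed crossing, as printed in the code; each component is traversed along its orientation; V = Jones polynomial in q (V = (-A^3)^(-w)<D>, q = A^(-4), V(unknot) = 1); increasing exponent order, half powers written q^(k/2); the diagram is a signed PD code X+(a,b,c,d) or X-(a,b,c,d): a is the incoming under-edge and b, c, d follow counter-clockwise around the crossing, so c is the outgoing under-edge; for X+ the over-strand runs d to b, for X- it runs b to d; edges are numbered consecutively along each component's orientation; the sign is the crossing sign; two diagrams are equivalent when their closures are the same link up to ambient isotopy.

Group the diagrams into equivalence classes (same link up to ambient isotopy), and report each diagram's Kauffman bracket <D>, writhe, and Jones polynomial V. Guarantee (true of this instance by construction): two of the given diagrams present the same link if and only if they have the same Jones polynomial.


grouping into links: {D1} | {D2} | {D3}
V(D1) = q^2 + q^4 - q^5 + q^6 - q^7  (w +4, c 12, <D> = -A^-16 + A^-12 - A^-8 + A^-4 + A^4)
D2 (bracket A^12; 10 crossings at w = +4): V = 1
D3 (bracket A^-2 - A^2 + A^6 - A^10 + A^14; 10 crossings at w = +2): V = q^-2 - q^-1 + 1 - q + q^2
why: 3 classes among 3 diagrams; unequal V(q) rules out equality


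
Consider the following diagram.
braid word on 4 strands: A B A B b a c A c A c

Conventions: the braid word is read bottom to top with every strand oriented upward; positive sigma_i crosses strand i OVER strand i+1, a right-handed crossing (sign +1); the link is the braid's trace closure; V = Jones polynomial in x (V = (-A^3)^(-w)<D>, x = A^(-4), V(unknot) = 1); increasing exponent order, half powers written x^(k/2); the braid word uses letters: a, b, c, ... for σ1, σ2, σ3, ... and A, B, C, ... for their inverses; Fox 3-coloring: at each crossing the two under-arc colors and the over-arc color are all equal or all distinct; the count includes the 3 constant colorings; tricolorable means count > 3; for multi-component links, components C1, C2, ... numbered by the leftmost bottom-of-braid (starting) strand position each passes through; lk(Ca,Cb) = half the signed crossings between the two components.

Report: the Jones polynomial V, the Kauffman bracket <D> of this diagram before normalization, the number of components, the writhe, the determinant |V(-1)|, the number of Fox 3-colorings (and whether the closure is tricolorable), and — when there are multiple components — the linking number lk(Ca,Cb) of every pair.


Jones polynomial: V(x) = -x^-3 + x^-2 - x^-1 + 3 - x + x^2 - x^3
<D> = A^-15 - A^-11 + A^-7 - 3A^-3 + A - A^5 + A^9; writhe -1
components 1, writhe -1 (11 crossings)
3-colorings: 27 of 3^11, det 9 — tricolorable
note: det 9 = |V(-1)|; divisible by 3, so tricolorable


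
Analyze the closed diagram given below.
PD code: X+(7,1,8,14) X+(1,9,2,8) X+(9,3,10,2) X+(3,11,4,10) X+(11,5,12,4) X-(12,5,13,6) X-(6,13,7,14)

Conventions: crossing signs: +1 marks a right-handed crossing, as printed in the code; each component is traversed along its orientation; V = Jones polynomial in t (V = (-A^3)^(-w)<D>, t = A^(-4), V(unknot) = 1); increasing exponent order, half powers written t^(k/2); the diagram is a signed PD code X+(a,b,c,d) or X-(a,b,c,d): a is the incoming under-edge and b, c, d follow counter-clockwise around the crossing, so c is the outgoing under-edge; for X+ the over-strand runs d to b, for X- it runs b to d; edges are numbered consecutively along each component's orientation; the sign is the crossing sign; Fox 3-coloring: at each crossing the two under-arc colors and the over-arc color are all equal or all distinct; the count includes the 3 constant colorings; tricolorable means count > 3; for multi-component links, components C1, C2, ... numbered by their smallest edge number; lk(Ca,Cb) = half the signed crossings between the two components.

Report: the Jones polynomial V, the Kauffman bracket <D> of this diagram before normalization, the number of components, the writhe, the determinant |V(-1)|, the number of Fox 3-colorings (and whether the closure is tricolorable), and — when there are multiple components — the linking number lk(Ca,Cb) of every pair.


V(t) = t + t^3 - t^4
bracket: A^-7 - A^-3 - A^5, w = +3
1 component, writhe +3, over 7 crossings
det 3, colorings 9 of 3^7 — tricolorable
observation: w = +3 (over 7 crossings) is diagram-only; (-A^3)^(-3) removes it from V


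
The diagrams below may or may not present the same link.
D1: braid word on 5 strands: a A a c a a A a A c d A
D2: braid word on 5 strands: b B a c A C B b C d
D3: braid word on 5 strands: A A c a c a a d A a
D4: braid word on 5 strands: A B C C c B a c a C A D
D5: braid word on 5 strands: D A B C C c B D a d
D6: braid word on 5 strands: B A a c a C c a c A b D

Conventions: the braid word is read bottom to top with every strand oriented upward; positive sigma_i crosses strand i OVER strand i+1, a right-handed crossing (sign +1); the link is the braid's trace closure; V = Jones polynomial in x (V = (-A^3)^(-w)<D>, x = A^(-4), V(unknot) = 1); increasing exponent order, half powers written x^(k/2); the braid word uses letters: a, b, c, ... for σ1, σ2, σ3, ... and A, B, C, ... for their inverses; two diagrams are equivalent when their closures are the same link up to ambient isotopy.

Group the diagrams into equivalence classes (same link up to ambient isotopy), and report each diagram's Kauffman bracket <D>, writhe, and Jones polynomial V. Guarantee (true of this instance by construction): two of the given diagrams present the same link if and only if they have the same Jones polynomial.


grouping into links: {D1, D3, D6} | {D2} | {D4, D5}
V(D1) = 1 + x + x^2 + x^3  (w +4, c 12, <D> = 1 + A^4 + A^8 + A^12)
V(D2) = x^-1 + 2 + x  [10 crossings, <D> = A^-4 + 2 + A^4, w = 0]
V(D3) = 1 + x + x^2 + x^3  (w +4, c 10, <D> = 1 + A^4 + A^8 + A^12)
D4 (bracket A^-12 + A^-8 + A^-4 + 1; 12 crossings at w = -4): V = x^-3 + x^-2 + x^-1 + 1
D5 (bracket A^-12 + A^-8 + A^-4 + 1; 10 crossings at w = -4): V = x^-3 + x^-2 + x^-1 + 1
V(D6) = 1 + x + x^2 + x^3  (w +2, c 12, <D> = A^-6 + A^-2 + A^2 + A^6)
key observation: 3 values of V(x) split the 6 diagrams
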